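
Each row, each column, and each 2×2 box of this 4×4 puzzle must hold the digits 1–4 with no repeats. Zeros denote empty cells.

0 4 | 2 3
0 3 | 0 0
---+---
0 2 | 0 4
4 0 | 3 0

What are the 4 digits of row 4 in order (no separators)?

4132

R1C1 = 1 (sole candidate).
R2C1 = 2 (sole candidate).
R2C4 = 1 (sole candidate).
R3C1 = 3 (sole candidate).
R3C3 = 1 (sole candidate).
R4C2 = 1: row 4 has {3,4}; col 2 has {2,3,4}; box has {2,3,4} → only 1 remains.
R4C4 = 2: row 4 has {1,3,4}; col 4 has {1,3,4}; box has {1,3,4} → only 2 remains.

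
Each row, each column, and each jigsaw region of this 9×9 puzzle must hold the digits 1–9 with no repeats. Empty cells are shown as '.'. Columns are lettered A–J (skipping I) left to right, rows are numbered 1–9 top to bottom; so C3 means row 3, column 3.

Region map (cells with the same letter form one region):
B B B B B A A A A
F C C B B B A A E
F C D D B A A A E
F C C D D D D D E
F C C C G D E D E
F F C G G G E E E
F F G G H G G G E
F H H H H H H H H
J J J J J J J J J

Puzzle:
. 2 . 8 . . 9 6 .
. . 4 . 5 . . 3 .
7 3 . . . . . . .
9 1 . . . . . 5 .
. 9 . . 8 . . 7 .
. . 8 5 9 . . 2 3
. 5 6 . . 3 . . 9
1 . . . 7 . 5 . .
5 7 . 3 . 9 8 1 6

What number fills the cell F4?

B2 = 6: row 2 has {3,4,5}; col 2 has {1,2,3,5,7,9}; region has {1,3,4,8,9} → only 6 remains.
D5 = 2: row 5 has {7,8,9}; col 4 has {3,5,8}; region has {1,3,4,6,8,9} → only 2 remains.
B6 = 4: row 6 has {2,3,5,8,9}; col 2 has {1,2,3,5,6,7,9}; region has {1,5,7,9} → only 4 remains.
H7 = 4: row 7 has {3,5,6,9}; col 8 has {1,2,3,5,6,7}; region has {3,5,6,8,9} → only 4 remains.
B8 = 8: row 8 has {1,5,7}; col 2 has {1,2,3,4,5,6,7,9}; region has {5,7} → only 8 remains.
H8 = 9: row 8 has {1,5,7,8}; col 8 has {1,2,3,4,5,6,7}; region has {5,7,8} → only 9 remains.
C9 = 2: row 9 has {1,3,5,6,7,8,9}; col 3 has {4,6,8}; region has {1,3,5,6,7,8,9} → only 2 remains.
E9 = 4: row 9 has {1,2,3,5,6,7,8,9}; col 5 has {5,7,8,9}; region has {1,2,3,5,6,7,8,9} → only 4 remains.
H3 = 8: row 3 has {3,7}; col 8 has {1,2,3,4,5,6,7,9}; region has {3,6,9} → only 8 remains.
C4 = 7: row 4 has {1,5,9}; col 3 has {2,4,6,8}; region has {1,2,3,4,6,8,9} → only 7 remains.
C5 = 5: row 5 has {2,7,8,9}; col 3 has {2,4,6,7,8}; region has {1,2,3,4,6,7,8,9} → only 5 remains.
A6 = 6: row 6 has {2,3,4,5,8,9}; col 1 has {1,5,7,9}; region has {1,4,5,7,9} → only 6 remains.
C8 = 3: row 8 has {1,5,7,8,9}; col 3 has {2,4,5,6,7,8}; region has {5,7,8,9} → only 3 remains.
C1 = 1: row 1 has {2,6,8,9}; col 3 has {2,3,4,5,6,7,8}; region has {2,5,8} → only 1 remains.
E1 = 3: row 1 has {1,2,6,8,9}; col 5 has {4,5,7,8,9}; region has {1,2,5,8} → only 3 remains.
F2 = 7: row 2 has {3,4,5,6}; col 6 has {3,9}; region has {1,2,3,5,8} → only 7 remains.
C3 = 9: row 3 has {3,7,8}; col 3 has {1,2,3,4,5,6,7,8}; region has {5,7} → only 9 remains.
E3 = 6: row 3 has {3,7,8,9}; col 5 has {3,4,5,7,8,9}; region has {1,2,3,5,7,8} → only 6 remains.
E4 = 2: row 4 has {1,5,7,9}; col 5 has {3,4,5,6,7,8,9}; region has {5,7,9} → only 2 remains.
A5 = 3: row 5 has {2,5,7,8,9}; col 1 has {1,5,6,7,9}; region has {1,4,5,6,7,9} → only 3 remains.
F6 = 1: row 6 has {2,3,4,5,6,8,9}; col 6 has {3,7,9}; region has {3,4,5,6,8,9} → only 1 remains.
G6 = 7: row 6 has {1,2,3,4,5,6,8,9}; col 7 has {5,8,9}; region has {2,3,9} → only 7 remains.
D7 = 7: row 7 has {3,4,5,6,9}; col 4 has {2,3,5,8}; region has {1,3,4,5,6,8,9} → only 7 remains.
E7 = 1: row 7 has {3,4,5,6,7,9}; col 5 has {2,3,4,5,6,7,8,9}; region has {3,5,7,8,9} → only 1 remains.
G7 = 2: row 7 has {1,3,4,5,6,7,9}; col 7 has {5,7,8,9}; region has {1,3,4,5,6,7,8,9} → only 2 remains.
A1 = 4: row 1 has {1,2,3,6,8,9}; col 1 has {1,3,5,6,7,9}; region has {1,2,3,5,6,7,8} → only 4 remains.
F1 = 5: row 1 has {1,2,3,4,6,8,9}; col 6 has {1,3,7,9}; region has {3,6,8,9} → only 5 remains.
J1 = 7: row 1 has {1,2,3,4,5,6,8,9}; col 9 has {3,6,9}; region has {3,5,6,8,9} → only 7 remains.
D2 = 9: row 2 has {3,4,5,6,7}; col 4 has {2,3,5,7,8}; region has {1,2,3,4,5,6,7,8} → only 9 remains.
G2 = 1: row 2 has {3,4,5,6,7,9}; col 7 has {2,5,7,8,9}; region has {3,5,6,7,8,9} → only 1 remains.
J2 = 8: row 2 has {1,3,4,5,6,7,9}; col 9 has {3,6,7,9}; region has {2,3,7,9} → only 8 remains.
G3 = 4: row 3 has {3,6,7,8,9}; col 7 has {1,2,5,7,8,9}; region has {1,3,5,6,7,8,9} → only 4 remains.
J4 = 4: row 4 has {1,2,5,7,9}; col 9 has {3,6,7,8,9}; region has {2,3,7,8,9} → only 4 remains.
G5 = 6: row 5 has {2,3,5,7,8,9}; col 7 has {1,2,4,5,7,8,9}; region has {2,3,4,7,8,9} → only 6 remains.
J5 = 1: row 5 has {2,3,5,6,7,8,9}; col 9 has {3,4,6,7,8,9}; region has {2,3,4,6,7,8,9} → only 1 remains.
A7 = 8: row 7 has {1,2,3,4,5,6,7,9}; col 1 has {1,3,4,5,6,7,9}; region has {1,3,4,5,6,7,9} → only 8 remains.
J8 = 2: row 8 has {1,3,5,7,8,9}; col 9 has {1,3,4,6,7,8,9}; region has {1,3,5,7,8,9} → only 2 remains.
A2 = 2: row 2 has {1,3,4,5,6,7,8,9}; col 1 has {1,3,4,5,6,7,8,9}; region has {1,3,4,5,6,7,8,9} → only 2 remains.
D3 = 1: row 3 has {3,4,6,7,8,9}; col 4 has {2,3,5,7,8,9}; region has {2,5,7,9} → only 1 remains.
F3 = 2: row 3 has {1,3,4,6,7,8,9}; col 6 has {1,3,5,7,9}; region has {1,3,4,5,6,7,8,9} → only 2 remains.
J3 = 5: row 3 has {1,2,3,4,6,7,8,9}; col 9 has {1,2,3,4,6,7,8,9}; region has {1,2,3,4,6,7,8,9} → only 5 remains.
D4 = 6: row 4 has {1,2,4,5,7,9}; col 4 has {1,2,3,5,7,8,9}; region has {1,2,5,7,9} → only 6 remains.
F4 = 8: row 4 has {1,2,4,5,6,7,9}; col 6 has {1,2,3,5,7,9}; region has {1,2,5,6,7,9} → only 8 remains.

8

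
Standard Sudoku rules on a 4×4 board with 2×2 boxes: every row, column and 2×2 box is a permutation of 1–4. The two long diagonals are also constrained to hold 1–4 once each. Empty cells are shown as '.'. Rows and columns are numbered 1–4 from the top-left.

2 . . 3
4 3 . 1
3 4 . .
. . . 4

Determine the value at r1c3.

4

r1c2 = 1 (sole candidate).
r1c3 = 4: row 1 has {1,2,3}; col 3 has {}; box has {1,3} → only 4 remains.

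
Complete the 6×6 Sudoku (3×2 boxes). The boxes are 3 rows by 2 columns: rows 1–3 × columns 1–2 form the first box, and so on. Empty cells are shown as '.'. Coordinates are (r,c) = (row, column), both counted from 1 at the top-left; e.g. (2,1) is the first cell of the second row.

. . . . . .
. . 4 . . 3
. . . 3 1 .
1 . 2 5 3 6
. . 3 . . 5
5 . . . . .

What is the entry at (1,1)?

3

(4,2) = 4: row 4 has {1,2,3,5,6}; col 2 has {}; box has {1,5} → only 4 remains.
(5,4) = 1: in row 5, 1 can only go here (every other open cell in that row sees a 1).
(6,3) = 6: row 6 has {5}; col 3 has {2,3,4}; box has {1,2,3,5} → only 6 remains.
(6,4) = 4: row 6 has {5,6}; col 4 has {1,3,5}; box has {1,2,3,5,6} → only 4 remains.
(6,5) = 2: row 6 has {4,5,6}; col 5 has {1,3}; box has {3,5,6} → only 2 remains.
(6,6) = 1: row 6 has {2,4,5,6}; col 6 has {3,5,6}; box has {2,3,5,6} → only 1 remains.
(3,3) = 5: row 3 has {1,3}; col 3 has {2,3,4,6}; box has {3,4} → only 5 remains.
(5,5) = 4: row 5 has {1,3,5}; col 5 has {1,2,3}; box has {1,2,3,5,6} → only 4 remains.
(6,2) = 3: row 6 has {1,2,4,5,6}; col 2 has {4}; box has {1,4,5} → only 3 remains.
(1,3) = 1: row 1 has {}; col 3 has {2,3,4,5,6}; box has {3,4,5} → only 1 remains.
(1,1) = 3: in row 1, 3 can only go here (every other open cell in that row sees a 3).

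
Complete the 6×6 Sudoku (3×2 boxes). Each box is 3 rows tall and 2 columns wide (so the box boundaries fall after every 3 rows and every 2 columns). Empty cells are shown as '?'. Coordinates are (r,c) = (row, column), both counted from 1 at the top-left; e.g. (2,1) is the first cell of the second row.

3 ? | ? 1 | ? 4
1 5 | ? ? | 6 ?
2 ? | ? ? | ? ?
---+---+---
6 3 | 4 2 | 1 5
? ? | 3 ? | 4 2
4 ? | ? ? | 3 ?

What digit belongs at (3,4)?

(1,2) = 6 (sole candidate).
(2,3) = 2 (sole candidate).
(2,6) = 3 (sole candidate).
(3,2) = 4 (sole candidate).
(3,5) = 5 (sole candidate).
(3,6) = 1 (sole candidate).
(5,1) = 5 (sole candidate).
(5,2) = 1 (sole candidate).
(5,4) = 6 (sole candidate).
(6,2) = 2 (sole candidate).
(6,4) = 5 (sole candidate).
(6,6) = 6 (sole candidate).
(1,3) = 5 (sole candidate).
(1,5) = 2 (sole candidate).
(2,4) = 4 (sole candidate).
(3,3) = 6 (sole candidate).
(3,4) = 3: row 3 has {1,2,4,5,6}; col 4 has {1,2,4,5,6}; box has {1,2,4,5,6} → only 3 remains.

3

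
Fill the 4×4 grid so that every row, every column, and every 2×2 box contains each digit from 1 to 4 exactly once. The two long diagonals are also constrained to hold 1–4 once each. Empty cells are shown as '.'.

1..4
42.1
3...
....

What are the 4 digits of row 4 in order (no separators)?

row 1, column 2 = 3: row 1 has {1,4}; col 2 has {2}; box has {1,2,4} → only 3 remains.
row 1, column 3 = 2: row 1 has {1,3,4}; col 3 has {}; box has {1,4} → only 2 remains.
row 2, column 3 = 3: row 2 has {1,2,4}; col 3 has {2}; box has {1,2,4}; anti-diagonal has {4} → only 3 remains.
row 3, column 2 = 1: row 3 has {3}; col 2 has {2,3}; box has {3}; anti-diagonal has {3,4} → only 1 remains.
row 3, column 3 = 4: row 3 has {1,3}; col 3 has {2,3}; box has {}; main diagonal has {1,2} → only 4 remains.
row 3, column 4 = 2: row 3 has {1,3,4}; col 4 has {1,4}; box has {4} → only 2 remains.
row 4, column 1 = 2: row 4 has {}; col 1 has {1,3,4}; box has {1,3}; anti-diagonal has {1,3,4} → only 2 remains.
row 4, column 2 = 4: row 4 has {2}; col 2 has {1,2,3}; box has {1,2,3} → only 4 remains.
row 4, column 3 = 1: row 4 has {2,4}; col 3 has {2,3,4}; box has {2,4} → only 1 remains.
row 4, column 4 = 3: row 4 has {1,2,4}; col 4 has {1,2,4}; box has {1,2,4}; main diagonal has {1,2,4} → only 3 remains.

2413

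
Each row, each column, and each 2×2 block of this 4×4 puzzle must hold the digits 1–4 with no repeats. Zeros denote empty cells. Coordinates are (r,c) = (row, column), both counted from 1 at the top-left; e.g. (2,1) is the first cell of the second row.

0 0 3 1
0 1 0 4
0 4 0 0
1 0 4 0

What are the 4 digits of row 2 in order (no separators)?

3124

(1,2) = 2: row 1 has {1,3}; col 2 has {1,4}; box has {1} → only 2 remains.
(2,1) = 3: row 2 has {1,4}; col 1 has {1}; box has {1,2} → only 3 remains.
(2,3) = 2: row 2 has {1,3,4}; col 3 has {3,4}; box has {1,3,4} → only 2 remains.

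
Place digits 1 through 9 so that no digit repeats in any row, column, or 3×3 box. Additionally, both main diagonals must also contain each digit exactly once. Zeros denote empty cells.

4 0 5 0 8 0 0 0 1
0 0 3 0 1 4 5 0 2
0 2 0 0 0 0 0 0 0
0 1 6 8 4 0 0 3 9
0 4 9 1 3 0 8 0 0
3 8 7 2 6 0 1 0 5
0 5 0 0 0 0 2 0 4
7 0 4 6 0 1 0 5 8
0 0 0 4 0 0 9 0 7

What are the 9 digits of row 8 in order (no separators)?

row 3, column 3 = 1 (sole candidate).
row 4, column 7 = 7 (sole candidate).
row 5, column 9 = 6 (sole candidate).
row 6, column 6 = 9 (sole candidate).
row 6, column 8 = 4 (sole candidate).
row 7, column 3 = 8 (sole candidate).
row 8, column 2 = 9: row 8 has {1,4,5,6,7,8}; col 2 has {1,2,4,5,8}; box has {4,5,7,8}; anti-diagonal has {1,2,3,8} → only 9 remains.
row 8, column 5 = 2: row 8 has {1,4,5,6,7,8,9}; col 5 has {1,3,4,6,8}; box has {1,4,6} → only 2 remains.
row 8, column 7 = 3: row 8 has {1,2,4,5,6,7,8,9}; col 7 has {1,2,5,7,8,9}; box has {2,4,5,7,8,9} → only 3 remains.

794621358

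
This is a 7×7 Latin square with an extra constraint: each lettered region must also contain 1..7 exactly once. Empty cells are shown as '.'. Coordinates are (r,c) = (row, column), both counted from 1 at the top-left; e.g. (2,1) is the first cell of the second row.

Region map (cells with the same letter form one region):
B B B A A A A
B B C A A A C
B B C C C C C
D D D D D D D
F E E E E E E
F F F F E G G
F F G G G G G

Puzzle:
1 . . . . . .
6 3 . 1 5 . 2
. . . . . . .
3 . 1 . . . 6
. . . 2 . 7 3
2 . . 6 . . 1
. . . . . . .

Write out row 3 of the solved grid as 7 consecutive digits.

7264315

(2,6) = 4 (sole candidate).
(6,5) = 4 (sole candidate).
(1,7) = 7 (sole candidate).
(2,3) = 7 (sole candidate).
(1,4) = 3 (sole candidate).
(3,2) = 2: in row 3, 2 can only go here (every other open cell in that row sees a 2).
(3,1) = 7: in row 3, 7 can only go here (every other open cell in that row sees a 7).
(5,1) = 4 (hidden single in row 5).
(7,1) = 5 (sole candidate).
(7,7) = 4 (sole candidate).
(3,7) = 5: row 3 has {2,7}; col 7 has {1,2,3,4,6,7}; region has {2,7} → only 5 remains.
(6,2) = 7 (sole candidate).
(6,3) = 3 (sole candidate).
(6,6) = 5 (sole candidate).
(7,2) = 1 (sole candidate).
(7,4) = 7 (sole candidate).
(3,4) = 4: row 3 has {2,5,7}; col 4 has {1,2,3,6,7}; region has {2,5,7} → only 4 remains.
(4,4) = 5 (sole candidate).
(4,6) = 2 (sole candidate).
(1,6) = 6 (sole candidate).
(3,3) = 6: row 3 has {2,4,5,7}; col 3 has {1,3,7}; region has {2,4,5,7} → only 6 remains.
(4,2) = 4 (sole candidate).
(4,5) = 7 (sole candidate).
(5,3) = 5 (sole candidate).
(7,3) = 2 (sole candidate).
(7,6) = 3 (sole candidate).
(1,2) = 5 (sole candidate).
(1,3) = 4 (sole candidate).
(1,5) = 2 (sole candidate).
(3,6) = 1: row 3 has {2,4,5,6,7}; col 6 has {2,3,4,5,6,7}; region has {2,4,5,6,7} → only 1 remains.
(5,2) = 6 (sole candidate).
(5,5) = 1 (sole candidate).
(7,5) = 6 (sole candidate).
(3,5) = 3: row 3 has {1,2,4,5,6,7}; col 5 has {1,2,4,5,6,7}; region has {1,2,4,5,6,7} → only 3 remains.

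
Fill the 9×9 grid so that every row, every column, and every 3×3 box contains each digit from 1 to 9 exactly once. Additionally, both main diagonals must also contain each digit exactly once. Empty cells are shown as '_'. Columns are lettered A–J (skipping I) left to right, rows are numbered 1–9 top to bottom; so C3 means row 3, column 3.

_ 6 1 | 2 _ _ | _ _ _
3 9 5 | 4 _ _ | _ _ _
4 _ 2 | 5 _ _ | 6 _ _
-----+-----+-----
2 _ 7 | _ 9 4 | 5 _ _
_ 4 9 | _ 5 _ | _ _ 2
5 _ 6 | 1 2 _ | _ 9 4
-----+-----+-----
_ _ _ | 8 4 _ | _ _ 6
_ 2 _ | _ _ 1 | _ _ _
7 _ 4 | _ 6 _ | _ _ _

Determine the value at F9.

A1 = 8: row 1 has {1,2,6}; col 1 has {2,3,4,5,7}; box has {1,2,3,4,5,6,9}; main diagonal has {2,5,9} → only 8 remains.
H2 = 8: row 2 has {3,4,5,9}; col 8 has {9}; box has {6}; anti-diagonal has {1,2,4,5,6,7} → only 8 remains.
B3 = 7: row 3 has {2,4,5,6}; col 2 has {2,4,6,9}; box has {1,2,3,4,5,6,8,9} → only 7 remains.
A5 = 1: row 5 has {2,4,5,9}; col 1 has {2,3,4,5,7,8}; box has {2,4,5,6,7,9} → only 1 remains.
A7 = 9: row 7 has {4,6,8}; col 1 has {1,2,3,4,5,7,8}; box has {2,4,7} → only 9 remains.
C7 = 3: row 7 has {4,6,8,9}; col 3 has {1,2,4,5,6,7,9}; box has {2,4,7,9}; anti-diagonal has {1,2,4,5,6,7,8} → only 3 remains.
A8 = 6: row 8 has {1,2}; col 1 has {1,2,3,4,5,7,8,9}; box has {2,3,4,7,9} → only 6 remains.
C8 = 8: row 8 has {1,2,6}; col 3 has {1,2,3,4,5,6,7,9}; box has {2,3,4,6,7,9} → only 8 remains.
J1 = 9: row 1 has {1,2,6,8}; col 9 has {2,4,6}; box has {6,8}; anti-diagonal has {1,2,3,4,5,6,7,8} → only 9 remains.
H1 = 5: in row 1, 5 can only go here (every other open cell in that row sees a 5).
G1 = 4: in row 1, 4 can only go here (every other open cell in that row sees a 4).
G2 = 2: in row 2, 2 can only go here (every other open cell in that row sees a 2).
F2 = 6: in row 2, 6 can only go here (every other open cell in that row sees a 6).
F3 = 9: in row 3, 9 can only go here (every other open cell in that row sees a 9).
E3 = 8: in row 3, 8 can only go here (every other open cell in that row sees an 8).
H8 = 4: in row 8, 4 can only go here (every other open cell in that row sees a 4).
J8 = 5: in row 8, 5 can only go here (every other open cell in that row sees a 5).
G9 = 8: in row 9, 8 can only go here (every other open cell in that row sees an 8).
F5 = 8: in row 5, 8 can only go here (every other open cell in that row sees an 8).
B6 = 8: in row 6, 8 can only go here (every other open cell in that row sees an 8).
B4 = 3: row 4 has {2,4,5,7,9}; col 2 has {2,4,6,7,8,9}; box has {1,2,4,5,6,7,8,9} → only 3 remains.
D4 = 6: row 4 has {2,3,4,5,7,9}; col 4 has {1,2,4,5,8}; box has {1,2,4,5,8,9}; main diagonal has {2,4,5,8,9} → only 6 remains.
H4 = 1: row 4 has {2,3,4,5,6,7,9}; col 8 has {4,5,8,9}; box has {2,4,5,9} → only 1 remains.
J4 = 8: row 4 has {1,2,3,4,5,6,7,9}; col 9 has {2,4,5,6,9}; box has {1,2,4,5,9} → only 8 remains.
H3 = 3: row 3 has {2,4,5,6,7,8,9}; col 8 has {1,4,5,8,9}; box has {2,4,5,6,8,9} → only 3 remains.
J3 = 1: row 3 has {2,3,4,5,6,7,8,9}; col 9 has {2,4,5,6,8,9}; box has {2,3,4,5,6,8,9} → only 1 remains.
H9 = 2: row 9 has {4,6,7,8}; col 8 has {1,3,4,5,8,9}; box has {4,5,6,8} → only 2 remains.
J9 = 3: row 9 has {2,4,6,7,8}; col 9 has {1,2,4,5,6,8,9}; box has {2,4,5,6,8}; main diagonal has {2,4,5,6,8,9} → only 3 remains.
J2 = 7: row 2 has {2,3,4,5,6,8,9}; col 9 has {1,2,3,4,5,6,8,9}; box has {1,2,3,4,5,6,8,9} → only 7 remains.
F6 = 7: row 6 has {1,2,4,5,6,8,9}; col 6 has {1,4,6,8,9}; box has {1,2,4,5,6,8,9}; main diagonal has {2,3,4,5,6,8,9} → only 7 remains.
G6 = 3: row 6 has {1,2,4,5,6,7,8,9}; col 7 has {2,4,5,6,8}; box has {1,2,4,5,8,9} → only 3 remains.
G7 = 1: row 7 has {3,4,6,8,9}; col 7 has {2,3,4,5,6,8}; box has {2,3,4,5,6,8}; main diagonal has {2,3,4,5,6,7,8,9} → only 1 remains.
H7 = 7: row 7 has {1,3,4,6,8,9}; col 8 has {1,2,3,4,5,8,9}; box has {1,2,3,4,5,6,8} → only 7 remains.
G8 = 9: row 8 has {1,2,4,5,6,8}; col 7 has {1,2,3,4,5,6,8}; box has {1,2,3,4,5,6,7,8} → only 9 remains.
D9 = 9: row 9 has {2,3,4,6,7,8}; col 4 has {1,2,4,5,6,8}; box has {1,4,6,8} → only 9 remains.
F9 = 5: row 9 has {2,3,4,6,7,8,9}; col 6 has {1,4,6,7,8,9}; box has {1,4,6,8,9} → only 5 remains.

5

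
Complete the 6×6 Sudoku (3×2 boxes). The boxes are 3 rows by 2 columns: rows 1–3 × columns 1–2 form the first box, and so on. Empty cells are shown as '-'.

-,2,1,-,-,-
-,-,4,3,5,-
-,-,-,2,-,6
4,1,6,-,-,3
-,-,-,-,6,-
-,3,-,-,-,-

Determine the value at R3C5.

R1C6 = 4: row 1 has {1,2}; col 6 has {3,6}; box has {5,6} → only 4 remains.
R2C2 = 6: row 2 has {3,4,5}; col 2 has {1,2,3}; box has {2} → only 6 remains.
R3C3 = 5: row 3 has {2,6}; col 3 has {1,4,6}; box has {1,2,3,4} → only 5 remains.
R4C4 = 5: row 4 has {1,3,4,6}; col 4 has {2,3}; box has {6} → only 5 remains.
R4C5 = 2: row 4 has {1,3,4,5,6}; col 5 has {5,6}; box has {3,6} → only 2 remains.
R5C2 = 5: row 5 has {6}; col 2 has {1,2,3,6}; box has {1,3,4} → only 5 remains.
R5C6 = 1: row 5 has {5,6}; col 6 has {3,4,6}; box has {2,3,6} → only 1 remains.
R6C3 = 2: row 6 has {3}; col 3 has {1,4,5,6}; box has {5,6} → only 2 remains.
R6C5 = 4: row 6 has {2,3}; col 5 has {2,5,6}; box has {1,2,3,6} → only 4 remains.
R6C6 = 5: row 6 has {2,3,4}; col 6 has {1,3,4,6}; box has {1,2,3,4,6} → only 5 remains.
R1C4 = 6: row 1 has {1,2,4}; col 4 has {2,3,5}; box has {1,2,3,4,5} → only 6 remains.
R1C5 = 3: row 1 has {1,2,4,6}; col 5 has {2,4,5,6}; box has {4,5,6} → only 3 remains.
R2C1 = 1: row 2 has {3,4,5,6}; col 1 has {4}; box has {2,6} → only 1 remains.
R2C6 = 2: row 2 has {1,3,4,5,6}; col 6 has {1,3,4,5,6}; box has {3,4,5,6} → only 2 remains.
R3C1 = 3: row 3 has {2,5,6}; col 1 has {1,4}; box has {1,2,6} → only 3 remains.
R3C2 = 4: row 3 has {2,3,5,6}; col 2 has {1,2,3,5,6}; box has {1,2,3,6} → only 4 remains.
R3C5 = 1: row 3 has {2,3,4,5,6}; col 5 has {2,3,4,5,6}; box has {2,3,4,5,6} → only 1 remains.

1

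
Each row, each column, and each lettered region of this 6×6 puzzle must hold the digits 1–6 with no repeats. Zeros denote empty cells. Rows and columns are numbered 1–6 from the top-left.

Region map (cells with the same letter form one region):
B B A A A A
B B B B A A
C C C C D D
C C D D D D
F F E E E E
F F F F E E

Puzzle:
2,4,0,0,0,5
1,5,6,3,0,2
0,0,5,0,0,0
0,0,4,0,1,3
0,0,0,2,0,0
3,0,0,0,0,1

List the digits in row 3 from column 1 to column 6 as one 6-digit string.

435126

r2c5 = 4 (sole candidate).
r3c6 = 6: row 3 has {5}; col 6 has {1,2,3,5}; region has {1,3,4} → only 6 remains.
r4c1 = 6 (sole candidate).
r4c2 = 2 (sole candidate).
r4c4 = 5 (sole candidate).
r5c3 = 3 (sole candidate).
r5c6 = 4 (sole candidate).
r6c2 = 6 (sole candidate).
r6c3 = 2 (sole candidate).
r6c4 = 4 (sole candidate).
r6c5 = 5 (sole candidate).
r1c3 = 1 (sole candidate).
r1c4 = 6 (sole candidate).
r1c5 = 3 (sole candidate).
r3c1 = 4: row 3 has {5,6}; col 1 has {1,2,3,6}; region has {2,5,6} → only 4 remains.
r3c4 = 1: row 3 has {4,5,6}; col 4 has {2,3,4,5,6}; region has {2,4,5,6} → only 1 remains.
r3c5 = 2: row 3 has {1,4,5,6}; col 5 has {1,3,4,5}; region has {1,3,4,5,6} → only 2 remains.
r5c1 = 5 (sole candidate).
r5c2 = 1 (sole candidate).
r5c5 = 6 (sole candidate).
r3c2 = 3: row 3 has {1,2,4,5,6}; col 2 has {1,2,4,5,6}; region has {1,2,4,5,6} → only 3 remains.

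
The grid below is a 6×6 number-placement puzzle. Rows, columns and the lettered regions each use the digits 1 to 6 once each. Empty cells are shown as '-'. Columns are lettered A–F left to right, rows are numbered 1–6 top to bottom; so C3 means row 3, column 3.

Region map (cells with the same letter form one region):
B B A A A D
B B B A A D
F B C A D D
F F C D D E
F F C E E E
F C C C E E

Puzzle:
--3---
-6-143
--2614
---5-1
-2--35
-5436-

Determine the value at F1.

D1 = 2 (sole candidate).
E1 = 5 (sole candidate).
F1 = 6: row 1 has {2,3,5}; col 6 has {1,3,4,5}; region has {1,3,4,5} → only 6 remains.

6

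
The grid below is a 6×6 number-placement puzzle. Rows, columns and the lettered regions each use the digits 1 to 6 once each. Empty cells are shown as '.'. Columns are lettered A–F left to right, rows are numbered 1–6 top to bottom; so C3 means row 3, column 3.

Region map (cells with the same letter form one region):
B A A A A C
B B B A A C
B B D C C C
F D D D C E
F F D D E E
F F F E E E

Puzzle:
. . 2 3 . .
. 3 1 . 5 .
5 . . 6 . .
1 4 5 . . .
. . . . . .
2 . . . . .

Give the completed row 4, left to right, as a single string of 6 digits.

D2 = 4: row 2 has {1,3,5}; col 4 has {3,6}; region has {2,3,5} → only 4 remains.
F2 = 2: row 2 has {1,3,4,5}; col 6 has {}; region has {6} → only 2 remains.
B3 = 2: row 3 has {5,6}; col 2 has {3,4}; region has {1,3,5} → only 2 remains.
C3 = 3: row 3 has {2,5,6}; col 3 has {1,2,5}; region has {4,5} → only 3 remains.
D4 = 2: row 4 has {1,4,5}; col 4 has {3,4,6}; region has {3,4,5} → only 2 remains.
E4 = 3: row 4 has {1,2,4,5}; col 5 has {5}; region has {2,6} → only 3 remains.
F4 = 6: row 4 has {1,2,3,4,5}; col 6 has {2}; region has {} → only 6 remains.

145236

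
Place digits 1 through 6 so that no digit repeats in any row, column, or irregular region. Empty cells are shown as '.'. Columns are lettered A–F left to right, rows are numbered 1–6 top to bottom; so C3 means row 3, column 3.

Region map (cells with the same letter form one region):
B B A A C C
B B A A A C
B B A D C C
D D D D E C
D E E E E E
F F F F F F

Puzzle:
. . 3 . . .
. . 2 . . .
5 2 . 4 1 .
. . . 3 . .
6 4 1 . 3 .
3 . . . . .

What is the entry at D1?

C3 = 6 (sole candidate).
F3 = 3 (sole candidate).
C4 = 5 (sole candidate).
C6 = 4 (sole candidate).
B4 = 1 (sole candidate).
B1 = 6 (sole candidate).
B2 = 3 (sole candidate).
A4 = 2 (sole candidate).
E4 = 6 (sole candidate).
F4 = 4 (sole candidate).
B6 = 5 (sole candidate).
E6 = 2 (sole candidate).
E1 = 5 (sole candidate).
F1 = 2 (sole candidate).
E2 = 4 (sole candidate).
F2 = 6 (sole candidate).
F5 = 5 (sole candidate).
F6 = 1 (sole candidate).
D1 = 1: row 1 has {2,3,5,6}; col 4 has {3,4}; region has {2,3,4,6} → only 1 remains.

1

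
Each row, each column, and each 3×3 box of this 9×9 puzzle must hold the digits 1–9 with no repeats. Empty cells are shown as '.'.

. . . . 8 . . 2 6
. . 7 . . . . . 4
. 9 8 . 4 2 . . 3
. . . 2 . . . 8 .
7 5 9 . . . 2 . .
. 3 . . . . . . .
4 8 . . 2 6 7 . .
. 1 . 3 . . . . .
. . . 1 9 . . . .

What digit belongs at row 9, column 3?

6

row 1, column 2 = 4: row 1 has {2,6,8}; col 2 has {1,3,5,8,9}; box has {7,8,9} → only 4 remains.
row 4, column 2 = 6: row 4 has {2,8}; col 2 has {1,3,4,5,8,9}; box has {3,5,7,9} → only 6 remains.
row 5, column 9 = 1: row 5 has {2,5,7,9}; col 9 has {3,4,6}; box has {2,8} → only 1 remains.
row 7, column 4 = 5: row 7 has {2,4,6,7,8}; col 4 has {1,2,3}; box has {1,2,3,6,9} → only 5 remains.
row 7, column 9 = 9: row 7 has {2,4,5,6,7,8}; col 9 has {1,3,4,6}; box has {7} → only 9 remains.
row 8, column 5 = 7: row 8 has {1,3}; col 5 has {2,4,8,9}; box has {1,2,3,5,6,9} → only 7 remains.
row 2, column 2 = 2: row 2 has {4,7}; col 2 has {1,3,4,5,6,8,9}; box has {4,7,8,9} → only 2 remains.
row 4, column 1 = 1: row 4 has {2,6,8}; col 1 has {4,7}; box has {3,5,6,7,9} → only 1 remains.
row 4, column 3 = 4: row 4 has {1,2,6,8}; col 3 has {7,8,9}; box has {1,3,5,6,7,9} → only 4 remains.
row 6, column 3 = 2: row 6 has {3}; col 3 has {4,7,8,9}; box has {1,3,4,5,6,7,9} → only 2 remains.
row 7, column 3 = 3: row 7 has {2,4,5,6,7,8,9}; col 3 has {2,4,7,8,9}; box has {1,4,8} → only 3 remains.
row 7, column 8 = 1: row 7 has {2,3,4,5,6,7,8,9}; col 8 has {2,8}; box has {7,9} → only 1 remains.
row 9, column 2 = 7: row 9 has {1,9}; col 2 has {1,2,3,4,5,6,8,9}; box has {1,3,4,8} → only 7 remains.
row 6, column 1 = 8: row 6 has {2,3}; col 1 has {1,4,7}; box has {1,2,3,4,5,6,7,9} → only 8 remains.
row 2, column 7 = 8: in row 2, 8 can only go here (every other open cell in that row sees an 8).
row 3, column 7 = 1: in row 3, 1 can only go here (every other open cell in that row sees a 1).
row 8, column 1 = 9: in row 8, 9 can only go here (every other open cell in that row sees a 9).
row 8, column 9 = 2: in row 8, 2 can only go here (every other open cell in that row sees a 2).
row 8, column 6 = 8: in row 8, 8 can only go here (every other open cell in that row sees an 8).
row 9, column 6 = 4: row 9 has {1,7,9}; col 6 has {2,6,8}; box has {1,2,3,5,6,7,8,9} → only 4 remains.
row 5, column 6 = 3: row 5 has {1,2,5,7,9}; col 6 has {2,4,6,8}; box has {2} → only 3 remains.
row 4, column 5 = 5: row 4 has {1,2,4,6,8}; col 5 has {2,4,7,8,9}; box has {2,3} → only 5 remains.
row 4, column 9 = 7: row 4 has {1,2,4,5,6,8}; col 9 has {1,2,3,4,6,9}; box has {1,2,8} → only 7 remains.
row 5, column 5 = 6: row 5 has {1,2,3,5,7,9}; col 5 has {2,4,5,7,8,9}; box has {2,3,5} → only 6 remains.
row 5, column 8 = 4: row 5 has {1,2,3,5,6,7,9}; col 8 has {1,2,8}; box has {1,2,7,8} → only 4 remains.
row 6, column 5 = 1: row 6 has {2,3,8}; col 5 has {2,4,5,6,7,8,9}; box has {2,3,5,6} → only 1 remains.
row 6, column 9 = 5: row 6 has {1,2,3,8}; col 9 has {1,2,3,4,6,7,9}; box has {1,2,4,7,8} → only 5 remains.
row 9, column 9 = 8: row 9 has {1,4,7,9}; col 9 has {1,2,3,4,5,6,7,9}; box has {1,2,7,9} → only 8 remains.
row 2, column 5 = 3: row 2 has {2,4,7,8}; col 5 has {1,2,4,5,6,7,8,9}; box has {2,4,8} → only 3 remains.
row 4, column 6 = 9: row 4 has {1,2,4,5,6,7,8}; col 6 has {2,3,4,6,8}; box has {1,2,3,5,6} → only 9 remains.
row 4, column 7 = 3: row 4 has {1,2,4,5,6,7,8,9}; col 7 has {1,2,7,8}; box has {1,2,4,5,7,8} → only 3 remains.
row 5, column 4 = 8: row 5 has {1,2,3,4,5,6,7,9}; col 4 has {1,2,3,5}; box has {1,2,3,5,6,9} → only 8 remains.
row 6, column 6 = 7: row 6 has {1,2,3,5,8}; col 6 has {2,3,4,6,8,9}; box has {1,2,3,5,6,8,9} → only 7 remains.
row 6, column 4 = 4: row 6 has {1,2,3,5,7,8}; col 4 has {1,2,3,5,8}; box has {1,2,3,5,6,7,8,9} → only 4 remains.
row 1, column 1 = 3: in row 1, 3 can only go here (every other open cell in that row sees a 3).
row 1, column 4 = 7: in row 1, 7 can only go here (every other open cell in that row sees a 7).
row 3, column 4 = 6: row 3 has {1,2,3,4,8,9}; col 4 has {1,2,3,4,5,7,8}; box has {2,3,4,7,8} → only 6 remains.
row 2, column 4 = 9: row 2 has {2,3,4,7,8}; col 4 has {1,2,3,4,5,6,7,8}; box has {2,3,4,6,7,8} → only 9 remains.
row 2, column 8 = 5: row 2 has {2,3,4,7,8,9}; col 8 has {1,2,4,8}; box has {1,2,3,4,6,8} → only 5 remains.
row 3, column 1 = 5: row 3 has {1,2,3,4,6,8,9}; col 1 has {1,3,4,7,8,9}; box has {2,3,4,7,8,9} → only 5 remains.
row 3, column 8 = 7: row 3 has {1,2,3,4,5,6,8,9}; col 8 has {1,2,4,5,8}; box has {1,2,3,4,5,6,8} → only 7 remains.
row 8, column 8 = 6: row 8 has {1,2,3,7,8,9}; col 8 has {1,2,4,5,7,8}; box has {1,2,7,8,9} → only 6 remains.
row 9, column 7 = 5: row 9 has {1,4,7,8,9}; col 7 has {1,2,3,7,8}; box has {1,2,6,7,8,9} → only 5 remains.
row 9, column 8 = 3: row 9 has {1,4,5,7,8,9}; col 8 has {1,2,4,5,6,7,8}; box has {1,2,5,6,7,8,9} → only 3 remains.
row 1, column 3 = 1: row 1 has {2,3,4,6,7,8}; col 3 has {2,3,4,7,8,9}; box has {2,3,4,5,7,8,9} → only 1 remains.
row 1, column 6 = 5: row 1 has {1,2,3,4,6,7,8}; col 6 has {2,3,4,6,7,8,9}; box has {2,3,4,6,7,8,9} → only 5 remains.
row 1, column 7 = 9: row 1 has {1,2,3,4,5,6,7,8}; col 7 has {1,2,3,5,7,8}; box has {1,2,3,4,5,6,7,8} → only 9 remains.
row 2, column 1 = 6: row 2 has {2,3,4,5,7,8,9}; col 1 has {1,3,4,5,7,8,9}; box has {1,2,3,4,5,7,8,9} → only 6 remains.
row 2, column 6 = 1: row 2 has {2,3,4,5,6,7,8,9}; col 6 has {2,3,4,5,6,7,8,9}; box has {2,3,4,5,6,7,8,9} → only 1 remains.
row 6, column 7 = 6: row 6 has {1,2,3,4,5,7,8}; col 7 has {1,2,3,5,7,8,9}; box has {1,2,3,4,5,7,8} → only 6 remains.
row 6, column 8 = 9: row 6 has {1,2,3,4,5,6,7,8}; col 8 has {1,2,3,4,5,6,7,8}; box has {1,2,3,4,5,6,7,8} → only 9 remains.
row 8, column 3 = 5: row 8 has {1,2,3,6,7,8,9}; col 3 has {1,2,3,4,7,8,9}; box has {1,3,4,7,8,9} → only 5 remains.
row 8, column 7 = 4: row 8 has {1,2,3,5,6,7,8,9}; col 7 has {1,2,3,5,6,7,8,9}; box has {1,2,3,5,6,7,8,9} → only 4 remains.
row 9, column 1 = 2: row 9 has {1,3,4,5,7,8,9}; col 1 has {1,3,4,5,6,7,8,9}; box has {1,3,4,5,7,8,9} → only 2 remains.
row 9, column 3 = 6: row 9 has {1,2,3,4,5,7,8,9}; col 3 has {1,2,3,4,5,7,8,9}; box has {1,2,3,4,5,7,8,9} → only 6 remains.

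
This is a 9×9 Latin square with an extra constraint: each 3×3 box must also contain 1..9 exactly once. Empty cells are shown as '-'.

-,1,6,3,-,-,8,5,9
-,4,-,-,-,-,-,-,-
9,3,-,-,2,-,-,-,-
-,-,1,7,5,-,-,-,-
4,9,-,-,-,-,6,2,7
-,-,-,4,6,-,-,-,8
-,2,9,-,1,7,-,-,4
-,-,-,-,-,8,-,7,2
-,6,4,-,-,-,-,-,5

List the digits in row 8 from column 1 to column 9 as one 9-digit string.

153648972

r1c6 = 4 (sole candidate).
r4c2 = 8 (sole candidate).
r4c9 = 3 (sole candidate).
r7c7 = 3 (sole candidate).
r8c2 = 5: row 8 has {2,7,8}; col 2 has {1,2,3,4,6,8,9}; box has {2,4,6,9} → only 5 remains.
r8c3 = 3: row 8 has {2,5,7,8}; col 3 has {1,4,6,9}; box has {2,4,5,6,9} → only 3 remains.
r1c5 = 7 (sole candidate).
r5c3 = 5 (sole candidate).
r6c2 = 7 (sole candidate).
r6c3 = 2 (sole candidate).
r7c1 = 8 (sole candidate).
r7c8 = 6 (sole candidate).
r8c1 = 1: row 8 has {2,3,5,7,8}; col 1 has {4,8,9}; box has {2,3,4,5,6,8,9} → only 1 remains.
r8c7 = 9: row 8 has {1,2,3,5,7,8}; col 7 has {3,6,8}; box has {2,3,4,5,6,7} → only 9 remains.
r9c1 = 7 (sole candidate).
r9c7 = 1 (sole candidate).
r9c8 = 8 (sole candidate).
r1c1 = 2 (sole candidate).
r2c1 = 5 (sole candidate).
r4c1 = 6 (sole candidate).
r4c7 = 4 (sole candidate).
r4c8 = 9 (sole candidate).
r6c1 = 3 (sole candidate).
r6c7 = 5 (sole candidate).
r6c8 = 1 (sole candidate).
r7c4 = 5 (sole candidate).
r8c4 = 6: row 8 has {1,2,3,5,7,8,9}; col 4 has {3,4,5,7}; box has {1,5,7,8} → only 6 remains.
r8c5 = 4: row 8 has {1,2,3,5,6,7,8,9}; col 5 has {1,2,5,6,7}; box has {1,5,6,7,8} → only 4 remains.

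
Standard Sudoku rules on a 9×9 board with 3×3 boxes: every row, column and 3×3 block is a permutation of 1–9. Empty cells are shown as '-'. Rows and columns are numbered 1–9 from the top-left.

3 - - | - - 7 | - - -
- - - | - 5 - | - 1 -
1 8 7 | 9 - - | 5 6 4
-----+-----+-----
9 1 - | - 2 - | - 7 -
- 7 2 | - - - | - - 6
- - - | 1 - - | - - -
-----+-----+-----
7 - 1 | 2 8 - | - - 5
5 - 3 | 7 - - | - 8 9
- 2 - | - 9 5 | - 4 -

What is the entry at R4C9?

3

R3C5 = 3: row 3 has {1,4,5,6,7,8,9}; col 5 has {2,5,8,9}; box has {5,7,9} → only 3 remains.
R3C6 = 2: row 3 has {1,3,4,5,6,7,8,9}; col 6 has {5,7}; box has {3,5,7,9} → only 2 remains.
R5C5 = 4: row 5 has {2,6,7}; col 5 has {2,3,5,8,9}; box has {1,2} → only 4 remains.
R7C8 = 3: row 7 has {1,2,5,7,8}; col 8 has {1,4,6,7,8}; box has {4,5,8,9} → only 3 remains.
R5C1 = 8: row 5 has {2,4,6,7}; col 1 has {1,3,5,7,9}; box has {1,2,7,9} → only 8 remains.
R7C7 = 6: row 7 has {1,2,3,5,7,8}; col 7 has {5}; box has {3,4,5,8,9} → only 6 remains.
R9C1 = 6: row 9 has {2,4,5,9}; col 1 has {1,3,5,7,8,9}; box has {1,2,3,5,7} → only 6 remains.
R9C3 = 8: row 9 has {2,4,5,6,9}; col 3 has {1,2,3,7}; box has {1,2,3,5,6,7} → only 8 remains.
R9C4 = 3: row 9 has {2,4,5,6,8,9}; col 4 has {1,2,7,9}; box has {2,5,7,8,9} → only 3 remains.
R5C4 = 5: row 5 has {2,4,6,7,8}; col 4 has {1,2,3,7,9}; box has {1,2,4} → only 5 remains.
R5C8 = 9: row 5 has {2,4,5,6,7,8}; col 8 has {1,3,4,6,7,8}; box has {6,7} → only 9 remains.
R6C1 = 4: row 6 has {1}; col 1 has {1,3,5,6,7,8,9}; box has {1,2,7,8,9} → only 4 remains.
R7C6 = 4: row 7 has {1,2,3,5,6,7,8}; col 6 has {2,5,7}; box has {2,3,5,7,8,9} → only 4 remains.
R8C2 = 4: row 8 has {3,5,7,8,9}; col 2 has {1,2,7,8}; box has {1,2,3,5,6,7,8} → only 4 remains.
R1C8 = 2: row 1 has {3,7}; col 8 has {1,3,4,6,7,8,9}; box has {1,4,5,6} → only 2 remains.
R1C9 = 8: row 1 has {2,3,7}; col 9 has {4,5,6,9}; box has {1,2,4,5,6} → only 8 remains.
R2C1 = 2: row 2 has {1,5}; col 1 has {1,3,4,5,6,7,8,9}; box has {1,3,7,8} → only 2 remains.
R4C9 = 3: row 4 has {1,2,7,9}; col 9 has {4,5,6,8,9}; box has {6,7,9} → only 3 remains.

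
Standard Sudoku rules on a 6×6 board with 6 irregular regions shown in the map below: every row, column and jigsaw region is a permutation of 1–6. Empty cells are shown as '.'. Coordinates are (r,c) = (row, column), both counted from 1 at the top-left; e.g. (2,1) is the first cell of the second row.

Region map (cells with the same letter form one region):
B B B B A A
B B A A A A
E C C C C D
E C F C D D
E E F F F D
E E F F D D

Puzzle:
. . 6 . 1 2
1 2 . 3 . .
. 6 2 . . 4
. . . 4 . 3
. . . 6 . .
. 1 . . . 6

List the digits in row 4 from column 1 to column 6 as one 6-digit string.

(1,4) = 5 (sole candidate).
(2,6) = 5 (sole candidate).
(3,4) = 1 (sole candidate).
(4,2) = 5: row 4 has {3,4}; col 2 has {1,2,6}; region has {1,2,4,6} → only 5 remains.
(4,3) = 1: row 4 has {3,4,5}; col 3 has {2,6}; region has {6} → only 1 remains.
(4,5) = 2: row 4 has {1,3,4,5}; col 5 has {1}; region has {3,4,6} → only 2 remains.
(5,6) = 1 (sole candidate).
(6,4) = 2 (sole candidate).
(6,5) = 5 (sole candidate).
(2,3) = 4 (sole candidate).
(2,5) = 6 (sole candidate).
(3,5) = 3 (sole candidate).
(4,1) = 6: row 4 has {1,2,3,4,5}; col 1 has {1}; region has {1} → only 6 remains.

651423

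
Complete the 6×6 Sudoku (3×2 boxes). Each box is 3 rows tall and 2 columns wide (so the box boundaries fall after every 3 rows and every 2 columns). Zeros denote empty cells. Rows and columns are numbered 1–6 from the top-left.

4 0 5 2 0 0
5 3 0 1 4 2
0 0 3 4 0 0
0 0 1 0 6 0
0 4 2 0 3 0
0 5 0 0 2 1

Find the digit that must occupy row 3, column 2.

row 1, column 5 = 1 (sole candidate).
row 2, column 3 = 6 (sole candidate).
row 3, column 5 = 5 (sole candidate).
row 3, column 6 = 6 (sole candidate).
row 4, column 2 = 2 (sole candidate).
row 5, column 6 = 5 (sole candidate).
row 6, column 3 = 4 (sole candidate).
row 1, column 2 = 6 (sole candidate).
row 1, column 6 = 3 (sole candidate).
row 3, column 2 = 1: row 3 has {3,4,5,6}; col 2 has {2,3,4,5,6}; box has {3,4,5,6} → only 1 remains.

1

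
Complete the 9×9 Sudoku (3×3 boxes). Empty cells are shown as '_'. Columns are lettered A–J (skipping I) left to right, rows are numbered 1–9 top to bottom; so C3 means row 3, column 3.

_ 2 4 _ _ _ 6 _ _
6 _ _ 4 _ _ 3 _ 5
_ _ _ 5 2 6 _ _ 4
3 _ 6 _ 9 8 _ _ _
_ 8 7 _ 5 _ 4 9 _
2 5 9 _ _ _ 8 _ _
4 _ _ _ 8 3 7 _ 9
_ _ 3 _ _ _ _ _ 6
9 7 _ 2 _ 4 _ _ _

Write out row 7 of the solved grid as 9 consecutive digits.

A5 = 1 (sole candidate).
F5 = 2 (sole candidate).
J5 = 3 (sole candidate).
B8 = 1 (sole candidate).
E8 = 7 (sole candidate).
B2 = 9 (sole candidate).
E2 = 1 (sole candidate).
F2 = 7 (sole candidate).
B3 = 3 (sole candidate).
B4 = 4 (sole candidate).
D5 = 6 (sole candidate).
F6 = 1 (sole candidate).
J6 = 7 (sole candidate).
B7 = 6: row 7 has {3,4,7,8,9}; col 2 has {1,2,3,4,5,7,8,9}; box has {1,3,4,7,9} → only 6 remains.
D7 = 1: row 7 has {3,4,6,7,8,9}; col 4 has {2,4,5,6}; box has {2,3,4,7,8} → only 1 remains.
D8 = 9 (sole candidate).
F8 = 5 (sole candidate).
G8 = 2 (sole candidate).
E9 = 6 (sole candidate).
E1 = 3 (sole candidate).
F1 = 9 (sole candidate).
C2 = 8 (sole candidate).
H2 = 2 (sole candidate).
A3 = 7 (sole candidate).
C3 = 1 (sole candidate).
G3 = 9 (sole candidate).
H3 = 8 (sole candidate).
D4 = 7 (sole candidate).
D6 = 3 (sole candidate).
E6 = 4 (sole candidate).
H6 = 6 (sole candidate).
H7 = 5: row 7 has {1,3,4,6,7,8,9}; col 8 has {2,6,8,9}; box has {2,6,7,9} → only 5 remains.
A8 = 8 (sole candidate).
H8 = 4 (sole candidate).
C9 = 5 (sole candidate).
G9 = 1 (sole candidate).
H9 = 3 (sole candidate).
J9 = 8 (sole candidate).
A1 = 5 (sole candidate).
D1 = 8 (sole candidate).
J1 = 1 (sole candidate).
G4 = 5 (sole candidate).
H4 = 1 (sole candidate).
J4 = 2 (sole candidate).
C7 = 2: row 7 has {1,3,4,5,6,7,8,9}; col 3 has {1,3,4,5,6,7,8,9}; box has {1,3,4,5,6,7,8,9} → only 2 remains.

462183759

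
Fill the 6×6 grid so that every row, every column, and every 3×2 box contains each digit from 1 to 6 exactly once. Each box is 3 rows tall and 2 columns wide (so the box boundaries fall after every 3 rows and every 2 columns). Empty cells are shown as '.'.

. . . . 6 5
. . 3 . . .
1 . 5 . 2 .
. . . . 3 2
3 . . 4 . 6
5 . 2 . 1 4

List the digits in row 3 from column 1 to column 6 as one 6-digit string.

145623

row 2, column 5 = 4: row 2 has {3}; col 5 has {1,2,3,6}; box has {2,5,6} → only 4 remains.
row 2, column 6 = 1: row 2 has {3,4}; col 6 has {2,4,5,6}; box has {2,4,5,6} → only 1 remains.
row 3, column 4 = 6: row 3 has {1,2,5}; col 4 has {4}; box has {3,5} → only 6 remains.
row 3, column 6 = 3: row 3 has {1,2,5,6}; col 6 has {1,2,4,5,6}; box has {1,2,4,5,6} → only 3 remains.
row 5, column 3 = 1: row 5 has {3,4,6}; col 3 has {2,3,5}; box has {2,4} → only 1 remains.
row 5, column 5 = 5: row 5 has {1,3,4,6}; col 5 has {1,2,3,4,6}; box has {1,2,3,4,6} → only 5 remains.
row 6, column 2 = 6: row 6 has {1,2,4,5}; col 2 has {}; box has {3,5} → only 6 remains.
row 6, column 4 = 3: row 6 has {1,2,4,5,6}; col 4 has {4,6}; box has {1,2,4} → only 3 remains.
row 1, column 3 = 4: row 1 has {5,6}; col 3 has {1,2,3,5}; box has {3,5,6} → only 4 remains.
row 2, column 4 = 2: row 2 has {1,3,4}; col 4 has {3,4,6}; box has {3,4,5,6} → only 2 remains.
row 3, column 2 = 4: row 3 has {1,2,3,5,6}; col 2 has {6}; box has {1} → only 4 remains.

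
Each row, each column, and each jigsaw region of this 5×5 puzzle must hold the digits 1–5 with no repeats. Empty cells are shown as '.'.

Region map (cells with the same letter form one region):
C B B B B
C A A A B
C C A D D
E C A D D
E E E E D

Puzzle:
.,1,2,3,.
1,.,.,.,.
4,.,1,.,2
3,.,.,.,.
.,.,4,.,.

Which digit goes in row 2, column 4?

2

row 1, column 1 = 5 (sole candidate).
row 1, column 5 = 4 (sole candidate).
row 2, column 5 = 5 (sole candidate).
row 3, column 2 = 3 (sole candidate).
row 3, column 4 = 5 (sole candidate).
row 4, column 2 = 2 (sole candidate).
row 4, column 3 = 5 (sole candidate).
row 4, column 5 = 1 (sole candidate).
row 5, column 1 = 2 (sole candidate).
row 5, column 2 = 5 (sole candidate).
row 5, column 4 = 1 (sole candidate).
row 5, column 5 = 3 (sole candidate).
row 2, column 2 = 4 (sole candidate).
row 2, column 3 = 3 (sole candidate).
row 2, column 4 = 2: row 2 has {1,3,4,5}; col 4 has {1,3,5}; region has {1,3,4,5} → only 2 remains.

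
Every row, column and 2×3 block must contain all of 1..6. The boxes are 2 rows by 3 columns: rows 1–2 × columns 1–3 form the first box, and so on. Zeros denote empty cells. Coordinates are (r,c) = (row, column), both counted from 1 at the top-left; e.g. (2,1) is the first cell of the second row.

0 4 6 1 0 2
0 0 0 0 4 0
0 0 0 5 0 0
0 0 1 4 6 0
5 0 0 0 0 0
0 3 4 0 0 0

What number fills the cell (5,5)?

(1,1) = 3 (sole candidate).
(1,5) = 5 (sole candidate).
(4,1) = 2 (sole candidate).
(4,2) = 5 (sole candidate).
(4,6) = 3 (sole candidate).
(5,3) = 2 (sole candidate).
(2,1) = 1 (sole candidate).
(2,2) = 2 (sole candidate).
(2,3) = 5 (sole candidate).
(2,6) = 6 (sole candidate).
(3,2) = 6 (sole candidate).
(3,3) = 3 (sole candidate).
(3,6) = 1 (sole candidate).
(5,2) = 1 (sole candidate).
(5,5) = 3: row 5 has {1,2,5}; col 5 has {4,5,6}; box has {} → only 3 remains.

3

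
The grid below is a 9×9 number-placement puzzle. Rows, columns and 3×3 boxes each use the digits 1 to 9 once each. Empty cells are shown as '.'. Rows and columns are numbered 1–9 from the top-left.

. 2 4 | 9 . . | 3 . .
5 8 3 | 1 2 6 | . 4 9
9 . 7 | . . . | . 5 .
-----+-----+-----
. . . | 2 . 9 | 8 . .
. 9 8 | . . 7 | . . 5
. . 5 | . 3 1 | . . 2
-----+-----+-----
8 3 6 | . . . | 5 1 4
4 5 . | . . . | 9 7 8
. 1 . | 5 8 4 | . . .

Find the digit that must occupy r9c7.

6

r2c7 = 7: row 2 has {1,2,3,4,5,6,8,9}; col 7 has {3,5,8,9}; box has {3,4,5,9} → only 7 remains.
r3c2 = 6: row 3 has {5,7,9}; col 2 has {1,2,3,5,8,9}; box has {2,3,4,5,7,8,9} → only 6 remains.
r3c5 = 4: row 3 has {5,6,7,9}; col 5 has {2,3,8}; box has {1,2,6,9} → only 4 remains.
r3c9 = 1: row 3 has {4,5,6,7,9}; col 9 has {2,4,5,8,9}; box has {3,4,5,7,9} → only 1 remains.
r4c3 = 1: row 4 has {2,8,9}; col 3 has {3,4,5,6,7,8}; box has {5,8,9} → only 1 remains.
r5c5 = 6: row 5 has {5,7,8,9}; col 5 has {2,3,4,8}; box has {1,2,3,7,9} → only 6 remains.
r5c8 = 3: row 5 has {5,6,7,8,9}; col 8 has {1,4,5,7}; box has {2,5,8} → only 3 remains.
r7c4 = 7: row 7 has {1,3,4,5,6,8}; col 4 has {1,2,5,9}; box has {4,5,8} → only 7 remains.
r7c5 = 9: row 7 has {1,3,4,5,6,7,8}; col 5 has {2,3,4,6,8}; box has {4,5,7,8} → only 9 remains.
r7c6 = 2: row 7 has {1,3,4,5,6,7,8,9}; col 6 has {1,4,6,7,9}; box has {4,5,7,8,9} → only 2 remains.
r8c3 = 2: row 8 has {4,5,7,8,9}; col 3 has {1,3,4,5,6,7,8}; box has {1,3,4,5,6,8} → only 2 remains.
r8c5 = 1: row 8 has {2,4,5,7,8,9}; col 5 has {2,3,4,6,8,9}; box has {2,4,5,7,8,9} → only 1 remains.
r8c6 = 3: row 8 has {1,2,4,5,7,8,9}; col 6 has {1,2,4,6,7,9}; box has {1,2,4,5,7,8,9} → only 3 remains.
r9c1 = 7: row 9 has {1,4,5,8}; col 1 has {4,5,8,9}; box has {1,2,3,4,5,6,8} → only 7 remains.
r9c3 = 9: row 9 has {1,4,5,7,8}; col 3 has {1,2,3,4,5,6,7,8}; box has {1,2,3,4,5,6,7,8} → only 9 remains.
r1c1 = 1: row 1 has {2,3,4,9}; col 1 has {4,5,7,8,9}; box has {2,3,4,5,6,7,8,9} → only 1 remains.
r1c9 = 6: row 1 has {1,2,3,4,9}; col 9 has {1,2,4,5,8,9}; box has {1,3,4,5,7,9} → only 6 remains.
r3c6 = 8: row 3 has {1,4,5,6,7,9}; col 6 has {1,2,3,4,6,7,9}; box has {1,2,4,6,9} → only 8 remains.
r3c7 = 2: row 3 has {1,4,5,6,7,8,9}; col 7 has {3,5,7,8,9}; box has {1,3,4,5,6,7,9} → only 2 remains.
r4c5 = 5: row 4 has {1,2,8,9}; col 5 has {1,2,3,4,6,8,9}; box has {1,2,3,6,7,9} → only 5 remains.
r4c8 = 6: row 4 has {1,2,5,8,9}; col 8 has {1,3,4,5,7}; box has {2,3,5,8} → only 6 remains.
r4c9 = 7: row 4 has {1,2,5,6,8,9}; col 9 has {1,2,4,5,6,8,9}; box has {2,3,5,6,8} → only 7 remains.
r5c1 = 2: row 5 has {3,5,6,7,8,9}; col 1 has {1,4,5,7,8,9}; box has {1,5,8,9} → only 2 remains.
r5c4 = 4: row 5 has {2,3,5,6,7,8,9}; col 4 has {1,2,5,7,9}; box has {1,2,3,5,6,7,9} → only 4 remains.
r5c7 = 1: row 5 has {2,3,4,5,6,7,8,9}; col 7 has {2,3,5,7,8,9}; box has {2,3,5,6,7,8} → only 1 remains.
r6c1 = 6: row 6 has {1,2,3,5}; col 1 has {1,2,4,5,7,8,9}; box has {1,2,5,8,9} → only 6 remains.
r6c4 = 8: row 6 has {1,2,3,5,6}; col 4 has {1,2,4,5,7,9}; box has {1,2,3,4,5,6,7,9} → only 8 remains.
r6c7 = 4: row 6 has {1,2,3,5,6,8}; col 7 has {1,2,3,5,7,8,9}; box has {1,2,3,5,6,7,8} → only 4 remains.
r6c8 = 9: row 6 has {1,2,3,4,5,6,8}; col 8 has {1,3,4,5,6,7}; box has {1,2,3,4,5,6,7,8} → only 9 remains.
r8c4 = 6: row 8 has {1,2,3,4,5,7,8,9}; col 4 has {1,2,4,5,7,8,9}; box has {1,2,3,4,5,7,8,9} → only 6 remains.
r9c7 = 6: row 9 has {1,4,5,7,8,9}; col 7 has {1,2,3,4,5,7,8,9}; box has {1,4,5,7,8,9} → only 6 remains.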